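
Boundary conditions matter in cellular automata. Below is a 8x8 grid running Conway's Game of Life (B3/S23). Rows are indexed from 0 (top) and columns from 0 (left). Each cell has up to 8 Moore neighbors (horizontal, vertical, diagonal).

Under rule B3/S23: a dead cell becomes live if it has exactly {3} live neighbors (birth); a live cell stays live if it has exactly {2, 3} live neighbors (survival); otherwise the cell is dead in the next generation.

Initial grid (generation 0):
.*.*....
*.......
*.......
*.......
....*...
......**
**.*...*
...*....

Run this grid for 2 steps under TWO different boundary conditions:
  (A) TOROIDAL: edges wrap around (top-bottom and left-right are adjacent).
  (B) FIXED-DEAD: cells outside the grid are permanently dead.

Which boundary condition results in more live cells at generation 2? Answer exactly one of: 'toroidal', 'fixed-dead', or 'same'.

Under TOROIDAL boundary, generation 2:
*.**....
..*....*
.*.....*
.......*
......**
........
****.**.
**.*...*
Population = 20

Under FIXED-DEAD boundary, generation 2:
........
**......
**......
........
........
......**
......**
........
Population = 8

Comparison: toroidal=20, fixed-dead=8 -> toroidal

Answer: toroidal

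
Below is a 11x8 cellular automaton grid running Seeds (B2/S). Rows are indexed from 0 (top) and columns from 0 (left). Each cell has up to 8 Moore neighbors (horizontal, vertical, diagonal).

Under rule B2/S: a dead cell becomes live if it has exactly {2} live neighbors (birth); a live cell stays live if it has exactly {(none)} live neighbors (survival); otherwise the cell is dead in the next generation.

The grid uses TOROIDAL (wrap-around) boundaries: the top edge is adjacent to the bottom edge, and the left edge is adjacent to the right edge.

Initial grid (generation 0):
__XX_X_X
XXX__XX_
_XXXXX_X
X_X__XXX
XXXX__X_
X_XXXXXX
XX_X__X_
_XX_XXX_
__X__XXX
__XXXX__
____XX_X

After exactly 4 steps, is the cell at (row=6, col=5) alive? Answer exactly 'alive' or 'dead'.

Simulating step by step:
Generation 0 (given above): 52 live cells
Generation 1: 5 live cells
________
________
________
________
________
________
________
________
X_______
XX______
XX______
Generation 2: 6 live cells
XX______
________
________
________
________
________
________
________
_______X
__X_____
__X____X
Generation 3: 10 live cells
__X____X
XX______
________
________
________
________
________
________
________
XX_X__XX
___X____
Generation 4: 10 live cells
___X____
__X____X
XX______
________
________
________
________
________
_XX___X_
____X___
____X___

Cell (6,5) at generation 4: 0 -> dead

Answer: dead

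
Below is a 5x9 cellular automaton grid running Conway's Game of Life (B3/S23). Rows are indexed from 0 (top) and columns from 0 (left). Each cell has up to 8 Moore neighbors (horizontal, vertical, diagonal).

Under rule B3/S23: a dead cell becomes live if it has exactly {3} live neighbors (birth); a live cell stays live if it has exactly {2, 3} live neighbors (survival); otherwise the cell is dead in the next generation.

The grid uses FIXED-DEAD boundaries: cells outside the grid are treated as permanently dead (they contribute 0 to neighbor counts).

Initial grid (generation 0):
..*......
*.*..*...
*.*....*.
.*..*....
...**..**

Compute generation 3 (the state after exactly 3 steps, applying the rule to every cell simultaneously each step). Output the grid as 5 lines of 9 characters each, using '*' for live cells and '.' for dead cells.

Simulating step by step:
Generation 0 (given above): 13 live cells
Generation 1: 13 live cells
.*.......
..**.....
*.**.....
.**.*..**
...**....
Generation 2: 8 live cells
..*......
...*.....
....*....
.*..*....
..***....
Generation 3: 9 live cells
(generation 3 grid is the final answer)

Answer: .........
...*.....
...**....
..*.**...
..***....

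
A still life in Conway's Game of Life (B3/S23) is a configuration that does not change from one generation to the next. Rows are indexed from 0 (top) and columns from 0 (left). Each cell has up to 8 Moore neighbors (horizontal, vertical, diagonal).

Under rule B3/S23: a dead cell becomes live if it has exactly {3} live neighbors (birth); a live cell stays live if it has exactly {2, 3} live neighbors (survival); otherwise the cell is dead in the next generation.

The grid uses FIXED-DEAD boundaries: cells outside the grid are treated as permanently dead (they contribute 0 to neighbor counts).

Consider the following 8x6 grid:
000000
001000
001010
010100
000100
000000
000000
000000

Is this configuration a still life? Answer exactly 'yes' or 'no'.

Answer: no

Derivation:
Compute generation 1 and compare to generation 0 (given above):
Generation 1:
000000
000100
011000
000110
001000
000000
000000
000000
Cell (1,2) differs: gen0=1 vs gen1=0 -> NOT a still life.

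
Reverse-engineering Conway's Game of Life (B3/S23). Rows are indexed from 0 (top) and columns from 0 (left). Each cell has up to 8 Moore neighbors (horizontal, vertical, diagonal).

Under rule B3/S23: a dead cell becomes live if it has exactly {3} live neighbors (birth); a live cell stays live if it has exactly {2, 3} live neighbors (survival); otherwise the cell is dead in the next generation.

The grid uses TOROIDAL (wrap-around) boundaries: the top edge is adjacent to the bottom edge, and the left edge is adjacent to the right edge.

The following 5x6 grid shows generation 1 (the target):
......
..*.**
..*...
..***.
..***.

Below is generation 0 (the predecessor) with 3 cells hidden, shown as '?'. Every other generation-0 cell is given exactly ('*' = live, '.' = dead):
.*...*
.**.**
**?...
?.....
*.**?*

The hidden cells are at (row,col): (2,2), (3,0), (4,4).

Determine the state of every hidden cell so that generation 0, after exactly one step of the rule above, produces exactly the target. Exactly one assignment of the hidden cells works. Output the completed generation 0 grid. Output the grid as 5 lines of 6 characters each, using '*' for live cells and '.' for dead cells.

Answer: .*...*
.**.**
**....
*.....
*.****

Derivation:
Hidden generation-0 cells (in order): (2,2), (3,0), (4,4).
A hidden cell only influences target cells in its own 3x3 neighborhood. Try each of the 2^3 = 8 assignments, step the completed generation 0 forward once under B3/S23, and compare with the target:
  (2,2)=. (3,0)=. (4,4)=. -> step gives (2,0)='*' but target has '.' -> reject
  (2,2)=. (3,0)=. (4,4)=* -> step gives (2,0)='*' but target has '.' -> reject
  (2,2)=. (3,0)=* (4,4)=. -> step gives (3,3)='.' but target has '*' -> reject
  (2,2)=. (3,0)=* (4,4)=* -> step reproduces the target at every cell -> ACCEPT
  (2,2)=* (3,0)=. (4,4)=. -> step gives (1,2)='.' but target has '*' -> reject
  (2,2)=* (3,0)=. (4,4)=* -> step gives (1,2)='.' but target has '*' -> reject
  (2,2)=* (3,0)=* (4,4)=. -> step gives (1,2)='.' but target has '*' -> reject
  (2,2)=* (3,0)=* (4,4)=* -> step gives (1,2)='.' but target has '*' -> reject
Unique solution: (2,2)=dead, (3,0)=live, (4,4)=live.
Check: live-neighbor counts of every cell in the completed generation 0:
645565
643223
443224
453335
442234
Applying B3/S23 to generation 0 with these counts gives:
......
..*.**
..*...
..***.
..***.
which matches the target exactly.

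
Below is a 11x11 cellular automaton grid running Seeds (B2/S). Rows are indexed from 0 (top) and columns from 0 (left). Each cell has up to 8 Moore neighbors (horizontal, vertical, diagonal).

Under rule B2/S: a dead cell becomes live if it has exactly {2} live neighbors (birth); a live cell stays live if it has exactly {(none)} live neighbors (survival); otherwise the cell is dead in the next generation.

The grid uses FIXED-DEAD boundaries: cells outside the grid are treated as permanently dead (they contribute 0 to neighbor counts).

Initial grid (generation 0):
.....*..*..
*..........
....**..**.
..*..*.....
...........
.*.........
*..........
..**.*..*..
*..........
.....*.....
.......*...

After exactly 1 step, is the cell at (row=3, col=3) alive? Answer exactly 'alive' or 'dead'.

Answer: alive

Derivation:
Simulating step by step:
Generation 0 (given above): 18 live cells
Generation 1: 23 live cells
...........
......**...
.*.*..*....
...*..*.**.
.**........
*..........
...**......
*...*......
.***.**....
......*....
......*....

Cell (3,3) at generation 1: 1 -> alive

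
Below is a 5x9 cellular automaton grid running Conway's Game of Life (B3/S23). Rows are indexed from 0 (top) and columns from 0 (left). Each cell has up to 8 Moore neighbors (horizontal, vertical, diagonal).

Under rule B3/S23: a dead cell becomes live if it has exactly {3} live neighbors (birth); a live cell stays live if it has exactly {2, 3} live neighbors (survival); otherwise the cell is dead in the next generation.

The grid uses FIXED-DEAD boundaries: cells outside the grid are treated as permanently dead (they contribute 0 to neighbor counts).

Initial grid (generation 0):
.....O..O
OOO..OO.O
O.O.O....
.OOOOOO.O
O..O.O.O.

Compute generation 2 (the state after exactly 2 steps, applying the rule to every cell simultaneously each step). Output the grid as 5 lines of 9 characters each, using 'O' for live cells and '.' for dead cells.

Answer: .OOO...O.
O.OOO..O.
O..OO....
OO....OO.
.......O.

Derivation:
Simulating step by step:
Generation 0 (given above): 22 live cells
Generation 1: 19 live cells
.O...OOO.
O.OOOOOO.
O........
O.....OO.
.O.O.O.O.
Generation 2: 17 live cells
(generation 2 grid is the final answer)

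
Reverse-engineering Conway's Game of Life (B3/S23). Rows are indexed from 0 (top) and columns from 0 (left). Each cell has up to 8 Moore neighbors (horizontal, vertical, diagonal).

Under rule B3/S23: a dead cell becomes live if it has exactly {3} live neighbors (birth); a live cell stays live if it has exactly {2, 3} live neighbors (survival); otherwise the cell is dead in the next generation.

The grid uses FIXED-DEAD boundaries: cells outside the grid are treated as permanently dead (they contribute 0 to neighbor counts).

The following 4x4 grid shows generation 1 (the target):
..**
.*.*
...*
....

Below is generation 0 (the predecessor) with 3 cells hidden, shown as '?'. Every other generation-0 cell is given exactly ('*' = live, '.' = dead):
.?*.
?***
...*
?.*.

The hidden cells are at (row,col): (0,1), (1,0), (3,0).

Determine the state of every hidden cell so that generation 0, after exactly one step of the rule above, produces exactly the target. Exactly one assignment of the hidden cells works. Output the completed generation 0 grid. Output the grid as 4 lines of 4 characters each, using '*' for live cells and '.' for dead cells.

Hidden generation-0 cells (in order): (0,1), (1,0), (3,0).
A hidden cell only influences target cells in its own 3x3 neighborhood. Try each of the 2^3 = 8 assignments, step the completed generation 0 forward once under B3/S23, and compare with the target:
  (0,1)=. (1,0)=. (3,0)=. -> step gives (0,1)='*' but target has '.' -> reject
  (0,1)=. (1,0)=. (3,0)=* -> step gives (0,1)='*' but target has '.' -> reject
  (0,1)=. (1,0)=* (3,0)=. -> step reproduces the target at every cell -> ACCEPT
  (0,1)=. (1,0)=* (3,0)=* -> step gives (2,0)='*' but target has '.' -> reject
  (0,1)=* (1,0)=. (3,0)=. -> step gives (0,1)='*' but target has '.' -> reject
  (0,1)=* (1,0)=. (3,0)=* -> step gives (0,1)='*' but target has '.' -> reject
  (0,1)=* (1,0)=* (3,0)=. -> step gives (0,0)='*' but target has '.' -> reject
  (0,1)=* (1,0)=* (3,0)=* -> step gives (0,0)='*' but target has '.' -> reject
Unique solution: (0,1)=dead, (1,0)=live, (3,0)=dead.
Check: live-neighbor counts of every cell in the completed generation 0:
2433
1343
2453
0112
Applying B3/S23 to generation 0 with these counts gives:
..**
.*.*
...*
....
which matches the target exactly.

Answer: ..*.
****
...*
..*.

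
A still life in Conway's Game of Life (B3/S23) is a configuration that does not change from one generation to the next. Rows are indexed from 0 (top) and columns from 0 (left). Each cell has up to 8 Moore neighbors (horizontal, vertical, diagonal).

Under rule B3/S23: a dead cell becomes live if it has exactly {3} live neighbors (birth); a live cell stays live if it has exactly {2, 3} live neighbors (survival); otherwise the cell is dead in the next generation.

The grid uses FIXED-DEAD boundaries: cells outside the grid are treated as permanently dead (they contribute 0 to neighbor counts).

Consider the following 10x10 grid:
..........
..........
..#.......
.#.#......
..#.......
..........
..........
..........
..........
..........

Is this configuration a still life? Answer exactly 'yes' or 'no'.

Compute generation 1 and compare to generation 0 (given above):
Generation 1:
..........
..........
..#.......
.#.#......
..#.......
..........
..........
..........
..........
..........
The grids are IDENTICAL -> still life.

Answer: yes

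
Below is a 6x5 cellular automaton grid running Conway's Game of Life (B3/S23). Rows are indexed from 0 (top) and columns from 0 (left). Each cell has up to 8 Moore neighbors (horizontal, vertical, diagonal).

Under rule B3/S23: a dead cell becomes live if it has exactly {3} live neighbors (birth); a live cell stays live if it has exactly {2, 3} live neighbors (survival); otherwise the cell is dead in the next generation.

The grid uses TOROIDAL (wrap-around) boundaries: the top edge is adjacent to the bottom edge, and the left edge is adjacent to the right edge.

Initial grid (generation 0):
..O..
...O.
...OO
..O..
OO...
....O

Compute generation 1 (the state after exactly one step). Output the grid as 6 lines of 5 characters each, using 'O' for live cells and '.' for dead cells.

Answer: ...O.
..OOO
..OOO
OOOOO
OO...
OO...

Derivation:
Simulating step by step:
Generation 0 (given above): 8 live cells
Generation 1: 16 live cells
(generation 1 grid is the final answer)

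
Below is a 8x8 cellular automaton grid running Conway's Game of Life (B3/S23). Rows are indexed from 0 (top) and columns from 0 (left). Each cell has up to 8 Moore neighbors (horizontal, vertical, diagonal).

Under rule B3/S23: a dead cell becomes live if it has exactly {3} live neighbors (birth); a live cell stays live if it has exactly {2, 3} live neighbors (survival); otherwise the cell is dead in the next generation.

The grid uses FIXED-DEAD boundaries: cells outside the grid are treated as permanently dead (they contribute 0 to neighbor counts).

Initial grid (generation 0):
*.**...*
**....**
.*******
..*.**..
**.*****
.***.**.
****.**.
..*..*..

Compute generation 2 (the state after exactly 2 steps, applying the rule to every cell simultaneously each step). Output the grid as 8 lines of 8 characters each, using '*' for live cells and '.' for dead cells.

Simulating step by step:
Generation 0 (given above): 38 live cells
Generation 1: 16 live cells
*.*...**
*.......
*......*
*.......
*......*
........
*.......
..*****.
Generation 2: 14 live cells
(generation 2 grid is the final answer)

Answer: .*......
*.....**
**......
**......
........
........
...***..
...***..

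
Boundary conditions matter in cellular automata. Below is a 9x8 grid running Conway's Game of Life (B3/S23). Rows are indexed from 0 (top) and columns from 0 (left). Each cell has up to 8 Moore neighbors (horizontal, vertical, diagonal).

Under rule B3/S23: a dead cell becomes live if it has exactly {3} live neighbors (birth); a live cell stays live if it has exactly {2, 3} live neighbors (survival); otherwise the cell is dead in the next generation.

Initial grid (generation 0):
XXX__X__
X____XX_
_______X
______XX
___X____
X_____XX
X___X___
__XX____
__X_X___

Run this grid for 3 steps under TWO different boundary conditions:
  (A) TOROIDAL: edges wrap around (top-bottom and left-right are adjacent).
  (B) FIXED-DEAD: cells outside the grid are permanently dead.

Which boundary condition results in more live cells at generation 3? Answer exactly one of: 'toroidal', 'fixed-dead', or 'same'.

Under TOROIDAL boundary, generation 3:
_XX_____
X_X_X__X
XX____X_
XX___XX_
X_____X_
X_____XX
_XXX___X
_XXX__X_
___X____
Population = 27

Under FIXED-DEAD boundary, generation 3:
XX___XX_
XX__X__X
_____X_X
______XX
________
________
__X_____
XX_X____
_XX_____
Population = 18

Comparison: toroidal=27, fixed-dead=18 -> toroidal

Answer: toroidal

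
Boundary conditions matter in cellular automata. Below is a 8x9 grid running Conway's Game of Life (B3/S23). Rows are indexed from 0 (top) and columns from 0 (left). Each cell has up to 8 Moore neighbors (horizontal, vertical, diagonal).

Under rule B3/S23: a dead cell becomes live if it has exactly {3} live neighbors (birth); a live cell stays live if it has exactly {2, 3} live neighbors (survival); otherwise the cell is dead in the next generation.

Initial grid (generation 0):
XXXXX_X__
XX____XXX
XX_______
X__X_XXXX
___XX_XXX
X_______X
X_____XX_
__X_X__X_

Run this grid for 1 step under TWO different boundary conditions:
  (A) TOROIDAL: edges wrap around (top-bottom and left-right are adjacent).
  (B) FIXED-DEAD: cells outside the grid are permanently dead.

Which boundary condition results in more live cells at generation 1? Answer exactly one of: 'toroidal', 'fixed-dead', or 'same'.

Answer: fixed-dead

Derivation:
Under TOROIDAL boundary, generation 1:
____X_X__
___X_XXX_
__X__X___
_XXX_X___
___XX____
X____X___
XX____XX_
X_X_X__X_
Population = 24

Under FIXED-DEAD boundary, generation 1:
X_XX_XX__
___X_XXX_
__X__X___
XXXX_X__X
___XX____
_____X__X
_X____XXX
______XX_
Population = 27

Comparison: toroidal=24, fixed-dead=27 -> fixed-dead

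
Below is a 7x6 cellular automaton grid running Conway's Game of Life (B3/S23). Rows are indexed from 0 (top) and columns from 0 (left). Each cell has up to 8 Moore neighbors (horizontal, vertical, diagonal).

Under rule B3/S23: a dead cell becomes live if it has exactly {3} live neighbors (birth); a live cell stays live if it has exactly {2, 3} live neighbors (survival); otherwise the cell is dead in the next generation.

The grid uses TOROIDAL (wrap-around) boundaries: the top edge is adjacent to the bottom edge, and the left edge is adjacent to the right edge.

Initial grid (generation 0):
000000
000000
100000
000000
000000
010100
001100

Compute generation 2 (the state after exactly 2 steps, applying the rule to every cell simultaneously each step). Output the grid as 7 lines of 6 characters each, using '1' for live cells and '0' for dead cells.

Simulating step by step:
Generation 0 (given above): 5 live cells
Generation 1: 3 live cells
000000
000000
000000
000000
000000
000100
001100
Generation 2: 4 live cells
(generation 2 grid is the final answer)

Answer: 000000
000000
000000
000000
000000
001100
001100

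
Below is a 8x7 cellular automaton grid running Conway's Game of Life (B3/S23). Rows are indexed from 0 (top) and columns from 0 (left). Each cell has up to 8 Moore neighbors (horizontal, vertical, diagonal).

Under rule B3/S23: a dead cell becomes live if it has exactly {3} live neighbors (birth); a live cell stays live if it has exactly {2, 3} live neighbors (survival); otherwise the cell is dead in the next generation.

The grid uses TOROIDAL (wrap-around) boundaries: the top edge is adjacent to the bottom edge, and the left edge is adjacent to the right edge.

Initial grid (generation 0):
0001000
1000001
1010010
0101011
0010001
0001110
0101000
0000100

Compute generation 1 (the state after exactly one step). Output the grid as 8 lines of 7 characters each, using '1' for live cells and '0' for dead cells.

Answer: 0000000
1100001
0010110
0101110
1010001
0001110
0011010
0011100

Derivation:
Simulating step by step:
Generation 0 (given above): 18 live cells
Generation 1: 22 live cells
(generation 1 grid is the final answer)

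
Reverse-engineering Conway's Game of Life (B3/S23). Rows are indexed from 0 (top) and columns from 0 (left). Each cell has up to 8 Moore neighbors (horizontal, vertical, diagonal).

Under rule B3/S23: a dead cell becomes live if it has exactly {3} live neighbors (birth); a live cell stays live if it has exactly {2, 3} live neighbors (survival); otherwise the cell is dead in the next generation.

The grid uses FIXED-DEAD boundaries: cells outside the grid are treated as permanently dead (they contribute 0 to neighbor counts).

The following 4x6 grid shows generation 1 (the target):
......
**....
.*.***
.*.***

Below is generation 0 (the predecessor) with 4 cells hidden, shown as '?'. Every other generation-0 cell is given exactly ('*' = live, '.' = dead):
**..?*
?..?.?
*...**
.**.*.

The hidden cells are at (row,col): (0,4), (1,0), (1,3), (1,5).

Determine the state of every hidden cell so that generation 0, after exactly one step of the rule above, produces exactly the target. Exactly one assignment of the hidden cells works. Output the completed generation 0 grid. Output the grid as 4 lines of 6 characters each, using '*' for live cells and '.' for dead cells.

Answer: **..**
......
*...**
.**.*.

Derivation:
Hidden generation-0 cells (in order): (0,4), (1,0), (1,3), (1,5).
A hidden cell only influences target cells in its own 3x3 neighborhood. Try each of the 2^4 = 16 assignments, step the completed generation 0 forward once under B3/S23, and compare with the target:
  (0,4)=. (1,0)=. (1,3)=. (1,5)=. -> step gives (1,4)='*' but target has '.' -> reject
  (0,4)=. (1,0)=. (1,3)=. (1,5)=* -> step gives (1,5)='*' but target has '.' -> reject
  (0,4)=. (1,0)=. (1,3)=* (1,5)=. -> step gives (1,5)='*' but target has '.' -> reject
  (0,4)=. (1,0)=. (1,3)=* (1,5)=* -> step gives (0,4)='*' but target has '.' -> reject
  (0,4)=. (1,0)=* (1,3)=. (1,5)=. -> step gives (0,0)='*' but target has '.' -> reject
  (0,4)=. (1,0)=* (1,3)=. (1,5)=* -> step gives (0,0)='*' but target has '.' -> reject
  (0,4)=. (1,0)=* (1,3)=* (1,5)=. -> step gives (0,0)='*' but target has '.' -> reject
  (0,4)=. (1,0)=* (1,3)=* (1,5)=* -> step gives (0,0)='*' but target has '.' -> reject
  (0,4)=* (1,0)=. (1,3)=. (1,5)=. -> step reproduces the target at every cell -> ACCEPT
  (0,4)=* (1,0)=. (1,3)=. (1,5)=* -> step gives (0,4)='*' but target has '.' -> reject
  (0,4)=* (1,0)=. (1,3)=* (1,5)=. -> step gives (0,4)='*' but target has '.' -> reject
  (0,4)=* (1,0)=. (1,3)=* (1,5)=* -> step gives (0,4)='*' but target has '.' -> reject
  (0,4)=* (1,0)=* (1,3)=. (1,5)=. -> step gives (0,0)='*' but target has '.' -> reject
  (0,4)=* (1,0)=* (1,3)=. (1,5)=* -> step gives (0,0)='*' but target has '.' -> reject
  (0,4)=* (1,0)=* (1,3)=* (1,5)=. -> step gives (0,0)='*' but target has '.' -> reject
  (0,4)=* (1,0)=* (1,3)=* (1,5)=* -> step gives (0,0)='*' but target has '.' -> reject
Unique solution: (0,4)=live, (1,0)=dead, (1,3)=dead, (1,5)=dead.
Check: live-neighbor counts of every cell in the completed generation 0:
111111
331244
132322
221323
Applying B3/S23 to generation 0 with these counts gives:
......
**....
.*.***
.*.***
which matches the target exactly.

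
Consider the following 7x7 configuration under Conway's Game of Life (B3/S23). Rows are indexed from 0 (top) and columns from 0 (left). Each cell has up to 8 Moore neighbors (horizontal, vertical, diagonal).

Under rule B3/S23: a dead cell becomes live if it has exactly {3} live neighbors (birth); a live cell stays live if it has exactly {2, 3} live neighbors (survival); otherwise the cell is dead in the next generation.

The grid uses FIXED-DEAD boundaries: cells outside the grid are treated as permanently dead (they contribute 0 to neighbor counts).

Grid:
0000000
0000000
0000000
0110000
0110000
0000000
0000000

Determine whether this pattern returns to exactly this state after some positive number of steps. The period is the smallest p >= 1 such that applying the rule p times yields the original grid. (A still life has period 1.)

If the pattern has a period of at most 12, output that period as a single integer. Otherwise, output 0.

Answer: 1

Derivation:
Simulating and comparing each generation to the original:
Gen 0 (original, given above): 4 live cells
Gen 1: 4 live cells, MATCHES original -> period = 1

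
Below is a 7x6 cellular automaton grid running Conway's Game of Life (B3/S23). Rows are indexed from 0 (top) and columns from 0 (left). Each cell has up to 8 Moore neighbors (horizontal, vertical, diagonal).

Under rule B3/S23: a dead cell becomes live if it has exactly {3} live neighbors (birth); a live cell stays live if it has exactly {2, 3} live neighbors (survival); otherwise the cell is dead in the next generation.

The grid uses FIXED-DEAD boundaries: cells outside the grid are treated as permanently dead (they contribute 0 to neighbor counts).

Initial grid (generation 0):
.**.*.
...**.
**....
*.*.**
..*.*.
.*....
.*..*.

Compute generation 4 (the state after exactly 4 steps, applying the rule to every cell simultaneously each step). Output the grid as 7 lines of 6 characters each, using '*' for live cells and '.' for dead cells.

Answer: ...*.*
..*...
..**.*
...*.*
..*.*.
.*..*.
.*....

Derivation:
Simulating step by step:
Generation 0 (given above): 16 live cells
Generation 1: 19 live cells
..*.*.
*..**.
***..*
*.*.**
..*.**
.***..
......
Generation 2: 15 live cells
....*.
*...**
*.*..*
*.*...
.....*
.****.
..*...
Generation 3: 17 live cells
....**
.*.***
*..***
......
....*.
.****.
.**...
Generation 4: 13 live cells
(generation 4 grid is the final answer)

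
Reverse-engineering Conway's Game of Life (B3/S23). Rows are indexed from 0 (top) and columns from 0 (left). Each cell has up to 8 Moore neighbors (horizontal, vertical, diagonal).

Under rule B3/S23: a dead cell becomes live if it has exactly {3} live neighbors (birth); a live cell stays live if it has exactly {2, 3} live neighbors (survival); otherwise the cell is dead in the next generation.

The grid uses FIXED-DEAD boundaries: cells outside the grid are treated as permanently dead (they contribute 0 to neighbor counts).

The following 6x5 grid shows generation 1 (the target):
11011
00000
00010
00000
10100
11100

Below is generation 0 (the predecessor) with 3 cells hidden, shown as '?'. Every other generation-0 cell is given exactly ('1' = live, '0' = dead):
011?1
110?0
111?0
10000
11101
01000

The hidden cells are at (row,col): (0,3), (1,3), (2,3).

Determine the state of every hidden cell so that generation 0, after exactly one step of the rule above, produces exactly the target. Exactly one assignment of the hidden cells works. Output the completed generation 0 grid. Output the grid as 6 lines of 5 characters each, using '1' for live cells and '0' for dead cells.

Hidden generation-0 cells (in order): (0,3), (1,3), (2,3).
A hidden cell only influences target cells in its own 3x3 neighborhood. Try each of the 2^3 = 8 assignments, step the completed generation 0 forward once under B3/S23, and compare with the target:
  (0,3)=0 (1,3)=0 (2,3)=0 -> step gives (0,2)='1' but target has '0' -> reject
  (0,3)=0 (1,3)=0 (2,3)=1 -> step gives (0,2)='1' but target has '0' -> reject
  (0,3)=0 (1,3)=1 (2,3)=0 -> step gives (0,2)='1' but target has '0' -> reject
  (0,3)=0 (1,3)=1 (2,3)=1 -> step gives (0,2)='1' but target has '0' -> reject
  (0,3)=1 (1,3)=0 (2,3)=0 -> step gives (0,2)='1' but target has '0' -> reject
  (0,3)=1 (1,3)=0 (2,3)=1 -> step gives (0,2)='1' but target has '0' -> reject
  (0,3)=1 (1,3)=1 (2,3)=0 -> step gives (1,4)='1' but target has '0' -> reject
  (0,3)=1 (1,3)=1 (2,3)=1 -> step reproduces the target at every cell -> ACCEPT
Unique solution: (0,3)=live, (1,3)=live, (2,3)=live.
Check: live-neighbor counts of every cell in the completed generation 0:
33432
46854
45422
47542
34220
33321
Applying B3/S23 to generation 0 with these counts gives:
11011
00000
00010
00000
10100
11100
which matches the target exactly.

Answer: 01111
11010
11110
10000
11101
01000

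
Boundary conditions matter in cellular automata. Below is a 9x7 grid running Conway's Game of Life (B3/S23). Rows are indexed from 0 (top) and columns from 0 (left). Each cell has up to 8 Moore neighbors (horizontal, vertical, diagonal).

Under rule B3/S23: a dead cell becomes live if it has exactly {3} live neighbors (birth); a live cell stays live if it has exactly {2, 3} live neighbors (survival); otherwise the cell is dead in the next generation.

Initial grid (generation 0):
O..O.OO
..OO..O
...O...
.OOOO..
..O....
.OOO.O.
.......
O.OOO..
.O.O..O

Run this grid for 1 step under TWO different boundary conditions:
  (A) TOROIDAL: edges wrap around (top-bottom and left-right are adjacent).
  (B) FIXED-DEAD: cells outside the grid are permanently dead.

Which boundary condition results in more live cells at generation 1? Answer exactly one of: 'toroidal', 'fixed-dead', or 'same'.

Answer: fixed-dead

Derivation:
Under TOROIDAL boundary, generation 1:
.O.O.O.
O.OO.OO
.O.....
.O..O..
.......
.OOO...
.......
OOOOO..
.O.....
Population = 20

Under FIXED-DEAD boundary, generation 1:
..OOOOO
..OO.OO
.O.....
.O..O..
.......
.OOO...
.......
.OOOO..
.O.OO..
Population = 22

Comparison: toroidal=20, fixed-dead=22 -> fixed-dead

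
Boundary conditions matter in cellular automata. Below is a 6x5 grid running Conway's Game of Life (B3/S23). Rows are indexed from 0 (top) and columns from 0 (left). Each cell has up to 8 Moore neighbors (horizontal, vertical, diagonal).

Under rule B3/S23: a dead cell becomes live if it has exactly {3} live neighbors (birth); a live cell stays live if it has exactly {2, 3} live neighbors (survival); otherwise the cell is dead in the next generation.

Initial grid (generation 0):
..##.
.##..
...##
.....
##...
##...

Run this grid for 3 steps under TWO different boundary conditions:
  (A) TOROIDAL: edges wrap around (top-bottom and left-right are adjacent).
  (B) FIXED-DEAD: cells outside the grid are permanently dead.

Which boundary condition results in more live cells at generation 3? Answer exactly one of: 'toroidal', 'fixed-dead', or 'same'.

Under TOROIDAL boundary, generation 3:
.##.#
....#
.....
#...#
#####
..#..
Population = 12

Under FIXED-DEAD boundary, generation 3:
.###.
.#..#
...#.
#..#.
.....
##...
Population = 10

Comparison: toroidal=12, fixed-dead=10 -> toroidal

Answer: toroidal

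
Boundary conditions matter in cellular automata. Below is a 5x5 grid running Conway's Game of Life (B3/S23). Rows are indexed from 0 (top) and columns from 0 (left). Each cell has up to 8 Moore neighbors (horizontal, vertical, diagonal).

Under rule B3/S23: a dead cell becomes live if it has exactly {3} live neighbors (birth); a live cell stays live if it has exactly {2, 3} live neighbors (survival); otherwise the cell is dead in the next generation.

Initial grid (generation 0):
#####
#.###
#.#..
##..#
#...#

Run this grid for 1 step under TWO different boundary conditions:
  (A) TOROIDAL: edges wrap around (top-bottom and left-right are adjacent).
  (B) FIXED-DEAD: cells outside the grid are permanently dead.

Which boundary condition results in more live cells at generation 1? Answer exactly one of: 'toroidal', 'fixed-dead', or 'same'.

Under TOROIDAL boundary, generation 1:
.....
.....
..#..
...#.
.....
Population = 2

Under FIXED-DEAD boundary, generation 1:
#...#
#...#
#.#.#
#..#.
##...
Population = 11

Comparison: toroidal=2, fixed-dead=11 -> fixed-dead

Answer: fixed-dead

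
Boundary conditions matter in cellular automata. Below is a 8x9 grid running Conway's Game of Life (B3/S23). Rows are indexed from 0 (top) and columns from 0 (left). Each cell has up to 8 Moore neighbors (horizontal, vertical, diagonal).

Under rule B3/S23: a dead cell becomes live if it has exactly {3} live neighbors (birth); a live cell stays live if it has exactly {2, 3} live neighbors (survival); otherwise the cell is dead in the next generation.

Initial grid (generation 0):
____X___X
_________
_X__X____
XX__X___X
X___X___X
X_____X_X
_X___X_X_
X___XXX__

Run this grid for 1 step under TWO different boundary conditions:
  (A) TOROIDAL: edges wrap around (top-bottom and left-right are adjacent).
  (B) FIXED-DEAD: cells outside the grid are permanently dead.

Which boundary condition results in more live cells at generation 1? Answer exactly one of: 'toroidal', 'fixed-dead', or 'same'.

Under TOROIDAL boundary, generation 1:
____X____
_________
_X_______
_X_XXX__X
_____X___
_X___XX__
_X__X__X_
X___X_XXX
Population = 19

Under FIXED-DEAD boundary, generation 1:
_________
_________
XX_______
XX_XXX___
X____X__X
XX___XX_X
XX__X__X_
____XXX__
Population = 22

Comparison: toroidal=19, fixed-dead=22 -> fixed-dead

Answer: fixed-dead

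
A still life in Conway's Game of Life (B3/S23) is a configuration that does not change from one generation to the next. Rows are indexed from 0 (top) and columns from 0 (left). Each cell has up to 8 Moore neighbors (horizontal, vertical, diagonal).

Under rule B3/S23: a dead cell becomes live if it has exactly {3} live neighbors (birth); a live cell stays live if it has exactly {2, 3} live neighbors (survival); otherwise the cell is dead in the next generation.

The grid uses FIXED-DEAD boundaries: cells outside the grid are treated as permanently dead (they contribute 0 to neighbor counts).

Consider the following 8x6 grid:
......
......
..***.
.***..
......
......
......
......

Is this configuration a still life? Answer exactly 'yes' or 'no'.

Compute generation 1 and compare to generation 0 (given above):
Generation 1:
......
...*..
.*..*.
.*..*.
..*...
......
......
......
Cell (1,3) differs: gen0=0 vs gen1=1 -> NOT a still life.

Answer: no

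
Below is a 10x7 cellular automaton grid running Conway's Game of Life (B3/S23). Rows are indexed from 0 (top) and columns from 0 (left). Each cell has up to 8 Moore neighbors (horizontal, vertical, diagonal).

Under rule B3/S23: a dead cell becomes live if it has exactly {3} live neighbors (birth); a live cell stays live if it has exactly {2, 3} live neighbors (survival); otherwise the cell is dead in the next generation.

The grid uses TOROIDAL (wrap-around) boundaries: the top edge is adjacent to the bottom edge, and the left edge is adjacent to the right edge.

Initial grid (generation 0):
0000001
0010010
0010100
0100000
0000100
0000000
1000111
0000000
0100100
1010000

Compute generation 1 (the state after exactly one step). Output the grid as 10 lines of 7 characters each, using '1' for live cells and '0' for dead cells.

Answer: 0100001
0001010
0111000
0001000
0000000
0000101
0000011
1000101
0100000
1100000

Derivation:
Simulating step by step:
Generation 0 (given above): 15 live cells
Generation 1: 18 live cells
(generation 1 grid is the final answer)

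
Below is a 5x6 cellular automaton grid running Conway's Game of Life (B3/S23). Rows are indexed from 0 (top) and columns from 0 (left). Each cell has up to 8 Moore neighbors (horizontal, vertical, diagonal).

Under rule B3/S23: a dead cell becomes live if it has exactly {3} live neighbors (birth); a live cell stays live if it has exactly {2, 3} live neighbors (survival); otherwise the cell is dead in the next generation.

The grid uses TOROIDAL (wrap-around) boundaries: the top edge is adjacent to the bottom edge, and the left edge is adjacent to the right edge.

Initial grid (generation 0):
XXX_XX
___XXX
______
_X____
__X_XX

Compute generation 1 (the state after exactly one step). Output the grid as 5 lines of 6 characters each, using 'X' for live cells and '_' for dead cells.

Answer: _XX___
_XXX__
____X_
______
__X_X_

Derivation:
Simulating step by step:
Generation 0 (given above): 12 live cells
Generation 1: 8 live cells
(generation 1 grid is the final answer)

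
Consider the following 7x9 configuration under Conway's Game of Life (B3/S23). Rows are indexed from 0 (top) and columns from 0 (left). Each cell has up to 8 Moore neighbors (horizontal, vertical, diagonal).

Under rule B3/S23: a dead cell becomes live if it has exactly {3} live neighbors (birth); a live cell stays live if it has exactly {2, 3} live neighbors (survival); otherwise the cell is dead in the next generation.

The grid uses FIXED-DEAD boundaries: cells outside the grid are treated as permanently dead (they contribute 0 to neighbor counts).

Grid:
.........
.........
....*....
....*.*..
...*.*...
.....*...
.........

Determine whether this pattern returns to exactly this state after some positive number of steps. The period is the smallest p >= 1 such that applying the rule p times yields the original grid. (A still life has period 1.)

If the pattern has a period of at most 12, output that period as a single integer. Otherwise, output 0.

Simulating and comparing each generation to the original:
Gen 0 (original, given above): 6 live cells
Gen 1: 6 live cells, differs from original
Gen 2: 6 live cells, MATCHES original -> period = 2

Answer: 2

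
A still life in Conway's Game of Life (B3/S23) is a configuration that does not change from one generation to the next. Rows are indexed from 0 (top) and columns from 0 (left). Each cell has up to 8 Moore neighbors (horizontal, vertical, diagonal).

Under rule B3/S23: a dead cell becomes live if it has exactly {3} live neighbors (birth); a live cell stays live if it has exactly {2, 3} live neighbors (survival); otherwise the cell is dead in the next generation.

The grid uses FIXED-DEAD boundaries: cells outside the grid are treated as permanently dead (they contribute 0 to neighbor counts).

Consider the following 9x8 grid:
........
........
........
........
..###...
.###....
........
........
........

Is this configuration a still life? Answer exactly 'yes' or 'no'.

Answer: no

Derivation:
Compute generation 1 and compare to generation 0 (given above):
Generation 1:
........
........
........
...#....
.#..#...
.#..#...
..#.....
........
........
Cell (3,3) differs: gen0=0 vs gen1=1 -> NOT a still life.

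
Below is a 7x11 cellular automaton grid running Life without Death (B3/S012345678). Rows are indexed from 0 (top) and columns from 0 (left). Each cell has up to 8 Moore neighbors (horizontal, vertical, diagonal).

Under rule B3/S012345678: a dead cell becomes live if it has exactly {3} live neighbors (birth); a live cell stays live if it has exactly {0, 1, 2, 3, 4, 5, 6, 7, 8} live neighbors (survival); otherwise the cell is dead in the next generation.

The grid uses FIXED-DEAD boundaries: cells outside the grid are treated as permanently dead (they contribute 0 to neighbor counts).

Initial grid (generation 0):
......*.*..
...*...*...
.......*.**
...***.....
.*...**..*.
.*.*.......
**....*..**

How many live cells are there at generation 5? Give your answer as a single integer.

Answer: 52

Derivation:
Simulating step by step:
Generation 0 (given above): 21 live cells
Generation 1: 36 live cells
......***..
...*..**.*.
...*..*****
...***..***
.*.*.**..*.
.*.*.**..**
***...*..**
Generation 2: 43 live cells
......***..
...*.***.**
..**..*****
...***..***
.*.*.***.*.
.*.*.******
***..**..**
Generation 3: 48 live cells
.....*****.
..******.**
..**..*****
...***..***
.*.*.***.*.
.*.*.******
***.***..**
Generation 4: 51 live cells
...*.******
..******.**
..**..*****
...***..***
.*.*.***.*.
.*.*.******
*******..**
Generation 5: 52 live cells
..**.******
..******.**
..**..*****
...***..***
.*.*.***.*.
.*.*.******
*******..**
Population at generation 5: 52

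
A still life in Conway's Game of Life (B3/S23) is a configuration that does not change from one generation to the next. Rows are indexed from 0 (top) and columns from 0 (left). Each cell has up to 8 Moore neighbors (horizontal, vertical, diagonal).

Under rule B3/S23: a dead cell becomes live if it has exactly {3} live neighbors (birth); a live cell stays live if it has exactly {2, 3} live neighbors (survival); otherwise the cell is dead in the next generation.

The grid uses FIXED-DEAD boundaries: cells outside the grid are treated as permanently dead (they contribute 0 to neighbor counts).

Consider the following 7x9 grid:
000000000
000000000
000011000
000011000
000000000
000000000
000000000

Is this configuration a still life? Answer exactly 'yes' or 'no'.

Compute generation 1 and compare to generation 0 (given above):
Generation 1:
000000000
000000000
000011000
000011000
000000000
000000000
000000000
The grids are IDENTICAL -> still life.

Answer: yes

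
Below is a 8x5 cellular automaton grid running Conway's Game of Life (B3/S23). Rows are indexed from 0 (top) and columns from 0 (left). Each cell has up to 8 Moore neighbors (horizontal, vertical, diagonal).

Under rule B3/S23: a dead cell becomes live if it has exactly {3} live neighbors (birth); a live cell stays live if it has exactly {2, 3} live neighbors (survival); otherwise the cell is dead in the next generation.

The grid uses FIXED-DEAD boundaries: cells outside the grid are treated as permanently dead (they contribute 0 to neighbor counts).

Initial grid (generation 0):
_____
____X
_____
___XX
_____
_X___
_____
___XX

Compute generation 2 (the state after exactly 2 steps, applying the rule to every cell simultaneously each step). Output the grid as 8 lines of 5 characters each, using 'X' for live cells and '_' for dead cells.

Simulating step by step:
Generation 0 (given above): 6 live cells
Generation 1: 2 live cells
_____
_____
___XX
_____
_____
_____
_____
_____
Generation 2: 0 live cells
(generation 2 grid is the final answer)

Answer: _____
_____
_____
_____
_____
_____
_____
_____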